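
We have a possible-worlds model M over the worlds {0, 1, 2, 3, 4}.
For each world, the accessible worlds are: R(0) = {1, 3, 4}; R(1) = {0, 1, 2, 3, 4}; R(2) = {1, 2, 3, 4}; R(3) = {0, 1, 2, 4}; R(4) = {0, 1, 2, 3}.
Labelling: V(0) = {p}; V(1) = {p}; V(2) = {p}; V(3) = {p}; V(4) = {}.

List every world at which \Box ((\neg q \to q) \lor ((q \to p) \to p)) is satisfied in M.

4

Recall that \Box ψ holds at a world iff ψ holds at every accessible world, and \Diamond ψ holds iff ψ holds at some accessible world.
Let φ = \Box ((\neg q \to q) \lor ((q \to p) \to p)). Evaluate φ at each world:
  0 (successors {1, 3, 4}): φ is false.
  1 (successors {0, 1, 2, 3, 4}): φ is false.
  2 (successors {1, 2, 3, 4}): φ is false.
  3 (successors {0, 1, 2, 4}): φ is false.
  4 (successors {0, 1, 2, 3}): φ is true.
For instance, at 1:
  At 1: \Box ((\neg q \to q) \lor ((q \to p) \to p)) requires (\neg q \to q) \lor ((q \to p) \to p) at every successor {0, 1, 2, 3, 4}.
    (\neg q \to q) \lor ((q \to p) \to p) fails at 4, so \Box ((\neg q \to q) \lor ((q \to p) \to p)) is false at 1.
Satisfying worlds: {4}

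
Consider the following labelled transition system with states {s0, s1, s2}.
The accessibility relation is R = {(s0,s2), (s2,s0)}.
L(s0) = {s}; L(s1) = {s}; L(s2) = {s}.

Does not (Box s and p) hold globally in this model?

Yes

Recall that Box ψ holds at a world iff ψ holds at every accessible world, and Dia ψ holds iff ψ holds at some accessible world.
Let φ = not (Box s and p). Evaluate φ at each world:
  s0 (successors {s2}): φ is true.
  s1 (successors ∅): φ is true.
  s2 (successors {s0}): φ is true.
For instance, at s2:
  At s2: Box s and p is false, so not (Box s and p) is true.
    At s2: Box s is true, p is false, so Box s and p is false.
      At s2: Box s requires s at every successor {s0}.
        At s0: s is true.
      So Box s is true at s2.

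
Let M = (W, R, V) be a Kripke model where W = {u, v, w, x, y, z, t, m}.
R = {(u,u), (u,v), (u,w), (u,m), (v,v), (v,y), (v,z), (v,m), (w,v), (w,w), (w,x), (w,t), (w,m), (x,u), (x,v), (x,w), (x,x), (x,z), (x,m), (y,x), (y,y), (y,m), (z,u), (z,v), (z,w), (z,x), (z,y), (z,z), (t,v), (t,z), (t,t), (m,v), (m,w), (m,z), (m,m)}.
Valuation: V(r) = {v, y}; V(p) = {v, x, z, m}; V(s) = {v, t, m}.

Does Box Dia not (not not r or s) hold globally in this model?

Yes

Let φ = Box Dia not (not not r or s). Evaluate φ at each world:
  u (successors {u, v, w, m}): φ is true.
  v (successors {v, y, z, m}): φ is true.
  w (successors {v, w, x, t, m}): φ is true.
  x (successors {u, v, w, x, z, m}): φ is true.
  y (successors {x, y, m}): φ is true.
  z (successors {u, v, w, x, y, z}): φ is true.
  t (successors {v, z, t}): φ is true.
  m (successors {v, w, z, m}): φ is true.
For instance, at m:
  At m: Box Dia not (not not r or s) requires Dia not (not not r or s) at every successor {v, w, z, m}.
    At v: Dia not (not not r or s) is true.
    At w: Dia not (not not r or s) is true.
    At z: Dia not (not not r or s) is true.
    At m: Dia not (not not r or s) is true.
  So Box Dia not (not not r or s) is true at m.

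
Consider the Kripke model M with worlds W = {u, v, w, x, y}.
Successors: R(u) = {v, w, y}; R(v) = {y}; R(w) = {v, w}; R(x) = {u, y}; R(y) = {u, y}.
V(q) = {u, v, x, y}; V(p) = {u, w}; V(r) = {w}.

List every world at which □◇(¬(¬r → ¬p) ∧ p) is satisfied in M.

v

Recall that □ψ holds at a world iff ψ holds at every accessible world, and ◇ψ holds iff ψ holds at some accessible world.
Let φ = □◇(¬(¬r → ¬p) ∧ p). Evaluate φ at each world:
  u (successors {v, w, y}): φ is false.
  v (successors {y}): φ is true.
  w (successors {v, w}): φ is false.
  x (successors {u, y}): φ is false.
  y (successors {u, y}): φ is false.
For instance, at w:
  At w: □◇(¬(¬r → ¬p) ∧ p) requires ◇(¬(¬r → ¬p) ∧ p) at every successor {v, w}.
    ◇(¬(¬r → ¬p) ∧ p) fails at v, so □◇(¬(¬r → ¬p) ∧ p) is false at w.
      At v: ◇(¬(¬r → ¬p) ∧ p) requires ¬(¬r → ¬p) ∧ p at some successor in {y}.
        At y: ¬(¬r → ¬p) ∧ p is false.
      So ◇(¬(¬r → ¬p) ∧ p) is false at v.
Satisfying worlds: {v}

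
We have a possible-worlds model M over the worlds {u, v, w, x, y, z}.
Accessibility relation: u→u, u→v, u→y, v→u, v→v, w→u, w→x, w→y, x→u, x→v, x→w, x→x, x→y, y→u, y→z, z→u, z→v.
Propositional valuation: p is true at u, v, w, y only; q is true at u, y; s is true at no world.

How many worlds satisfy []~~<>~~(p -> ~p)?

Let φ = []~~<>~~(p -> ~p). Evaluate φ at each world:
  u (successors {u, v, y}): φ is false.
  v (successors {u, v}): φ is false.
  w (successors {u, x, y}): φ is false.
  x (successors {u, v, w, x, y}): φ is false.
  y (successors {u, z}): φ is false.
  z (successors {u, v}): φ is false.
For instance, at v:
  At v: []~~<>~~(p -> ~p) requires ~~<>~~(p -> ~p) at every successor {u, v}.
    ~~<>~~(p -> ~p) fails at u, so []~~<>~~(p -> ~p) is false at v.
      At u: ~<>~~(p -> ~p) is true, so ~~<>~~(p -> ~p) is false.
Satisfying worlds: none.

0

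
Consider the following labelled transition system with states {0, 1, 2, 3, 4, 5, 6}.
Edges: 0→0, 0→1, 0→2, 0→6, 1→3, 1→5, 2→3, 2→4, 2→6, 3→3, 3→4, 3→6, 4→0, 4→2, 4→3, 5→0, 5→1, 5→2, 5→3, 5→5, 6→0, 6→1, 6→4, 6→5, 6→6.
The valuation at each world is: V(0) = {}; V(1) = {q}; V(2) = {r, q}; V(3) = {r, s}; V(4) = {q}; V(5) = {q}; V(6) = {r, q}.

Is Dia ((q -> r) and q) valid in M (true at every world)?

Let φ = Dia ((q -> r) and q). Evaluate φ at each world:
  0 (successors {0, 1, 2, 6}): φ is true.
  1 (successors {3, 5}): φ is false.
  2 (successors {3, 4, 6}): φ is true.
  3 (successors {3, 4, 6}): φ is true.
  4 (successors {0, 2, 3}): φ is true.
  5 (successors {0, 1, 2, 3, 5}): φ is true.
  6 (successors {0, 1, 4, 5, 6}): φ is true.
Detail at 1 (counterexample):
  At 1: Dia ((q -> r) and q) requires (q -> r) and q at some successor in {3, 5}.
    At 3: (q -> r) and q is false.
    At 5: (q -> r) and q is false.
  So Dia ((q -> r) and q) is false at 1.

No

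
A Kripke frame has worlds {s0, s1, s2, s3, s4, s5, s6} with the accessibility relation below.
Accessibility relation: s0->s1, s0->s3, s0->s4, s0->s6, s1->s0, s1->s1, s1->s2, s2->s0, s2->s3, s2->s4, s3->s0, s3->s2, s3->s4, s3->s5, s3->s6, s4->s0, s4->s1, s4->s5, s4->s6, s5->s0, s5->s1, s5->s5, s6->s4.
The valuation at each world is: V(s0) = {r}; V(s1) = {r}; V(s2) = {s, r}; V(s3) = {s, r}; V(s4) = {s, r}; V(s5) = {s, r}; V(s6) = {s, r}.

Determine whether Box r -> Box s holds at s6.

At s6: Box r is true, Box s is true, so Box r -> Box s is true.
  At s6: Box r requires r at every successor {s4}.
    At s4: r is true.
  So Box r is true at s6.
  At s6: Box s requires s at every successor {s4}.
    At s4: s is true.
  So Box s is true at s6.

Yes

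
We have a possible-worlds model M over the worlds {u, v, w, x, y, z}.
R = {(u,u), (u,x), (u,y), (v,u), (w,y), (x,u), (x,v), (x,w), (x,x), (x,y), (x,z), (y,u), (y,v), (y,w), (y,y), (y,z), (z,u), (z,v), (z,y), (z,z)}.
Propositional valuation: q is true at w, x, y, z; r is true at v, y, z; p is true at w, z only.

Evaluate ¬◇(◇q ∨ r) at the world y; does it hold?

No

At y: ◇(◇q ∨ r) is true, so ¬◇(◇q ∨ r) is false.
  At y: ◇(◇q ∨ r) requires ◇q ∨ r at some successor in {u, v, w, y, z}.
    ◇q ∨ r holds at u, so ◇(◇q ∨ r) is true at y.
      At u: ◇q is true, r is false, so ◇q ∨ r is true.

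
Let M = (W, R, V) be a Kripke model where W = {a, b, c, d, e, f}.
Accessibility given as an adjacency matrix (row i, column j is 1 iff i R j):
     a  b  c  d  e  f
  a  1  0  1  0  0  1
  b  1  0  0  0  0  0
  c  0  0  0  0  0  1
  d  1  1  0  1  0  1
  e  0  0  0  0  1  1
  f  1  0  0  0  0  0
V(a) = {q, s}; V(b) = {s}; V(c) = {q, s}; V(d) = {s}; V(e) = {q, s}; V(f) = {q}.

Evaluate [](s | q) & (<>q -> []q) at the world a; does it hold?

Recall that []ψ holds at a world iff ψ holds at every accessible world, and <>ψ holds iff ψ holds at some accessible world.
At a: [](s | q) is true, <>q -> []q is true, so [](s | q) & (<>q -> []q) is true.
  At a: [](s | q) requires s | q at every successor {a, c, f}.
    At a: s | q is true.
    At c: s | q is true.
    At f: s | q is true.
  So [](s | q) is true at a.
  At a: <>q is true, []q is true, so <>q -> []q is true.
    At a: <>q requires q at some successor in {a, c, f}.
      q holds at a, so <>q is true at a.
    At a: []q requires q at every successor {a, c, f}.
      At a: q is true.
      At c: q is true.
      At f: q is true.
    So []q is true at a.

Yes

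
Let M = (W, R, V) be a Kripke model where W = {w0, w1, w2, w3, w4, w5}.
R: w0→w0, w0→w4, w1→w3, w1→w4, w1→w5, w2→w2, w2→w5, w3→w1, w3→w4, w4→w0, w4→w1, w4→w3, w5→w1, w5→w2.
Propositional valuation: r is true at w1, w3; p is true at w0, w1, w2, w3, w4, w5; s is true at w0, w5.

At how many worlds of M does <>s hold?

4

Recall that <>ψ holds at a world iff ψ holds at some accessible world.
Let φ = <>s. Evaluate φ at each world:
  w0 (successors {w0, w4}): φ is true.
  w1 (successors {w3, w4, w5}): φ is true.
  w2 (successors {w2, w5}): φ is true.
  w3 (successors {w1, w4}): φ is false.
  w4 (successors {w0, w1, w3}): φ is true.
  w5 (successors {w1, w2}): φ is false.
For instance, at w4:
  At w4: <>s requires s at some successor in {w0, w1, w3}.
    s holds at w0, so <>s is true at w4.
Satisfying worlds: {w0, w1, w2, w4}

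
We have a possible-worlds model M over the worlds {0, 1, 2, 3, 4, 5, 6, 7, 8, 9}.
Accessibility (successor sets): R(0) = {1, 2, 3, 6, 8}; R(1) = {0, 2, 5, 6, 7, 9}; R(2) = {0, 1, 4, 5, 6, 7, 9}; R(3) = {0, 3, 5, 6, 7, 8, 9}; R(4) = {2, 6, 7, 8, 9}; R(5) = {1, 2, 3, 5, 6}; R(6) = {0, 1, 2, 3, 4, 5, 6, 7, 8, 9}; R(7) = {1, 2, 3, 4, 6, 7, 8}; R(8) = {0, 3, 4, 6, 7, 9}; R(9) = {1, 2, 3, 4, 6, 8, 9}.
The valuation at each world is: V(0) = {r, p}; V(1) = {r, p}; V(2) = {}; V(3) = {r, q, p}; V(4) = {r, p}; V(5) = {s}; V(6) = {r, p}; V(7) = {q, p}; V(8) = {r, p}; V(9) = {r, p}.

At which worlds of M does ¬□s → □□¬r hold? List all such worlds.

none

Recall that □ψ holds at a world iff ψ holds at every accessible world, and ◇ψ holds iff ψ holds at some accessible world.
Let φ = ¬□s → □□¬r. Evaluate φ at each world:
  0 (successors {1, 2, 3, 6, 8}): φ is false.
  1 (successors {0, 2, 5, 6, 7, 9}): φ is false.
  2 (successors {0, 1, 4, 5, 6, 7, 9}): φ is false.
  3 (successors {0, 3, 5, 6, 7, 8, 9}): φ is false.
  4 (successors {2, 6, 7, 8, 9}): φ is false.
  5 (successors {1, 2, 3, 5, 6}): φ is false.
  6 (successors {0, 1, 2, 3, 4, 5, 6, 7, 8, 9}): φ is false.
  7 (successors {1, 2, 3, 4, 6, 7, 8}): φ is false.
  8 (successors {0, 3, 4, 6, 7, 9}): φ is false.
  9 (successors {1, 2, 3, 4, 6, 8, 9}): φ is false.
For instance, at 3:
  At 3: ¬□s is true, □□¬r is false, so ¬□s → □□¬r is false.
    At 3: □s is false, so ¬□s is true.
      At 3: □s requires s at every successor {0, 3, 5, 6, 7, 8, 9}.
        s fails at 0, so □s is false at 3.
    At 3: □□¬r requires □¬r at every successor {0, 3, 5, 6, 7, 8, 9}.
      □¬r fails at 0, so □□¬r is false at 3.
Satisfying worlds: none.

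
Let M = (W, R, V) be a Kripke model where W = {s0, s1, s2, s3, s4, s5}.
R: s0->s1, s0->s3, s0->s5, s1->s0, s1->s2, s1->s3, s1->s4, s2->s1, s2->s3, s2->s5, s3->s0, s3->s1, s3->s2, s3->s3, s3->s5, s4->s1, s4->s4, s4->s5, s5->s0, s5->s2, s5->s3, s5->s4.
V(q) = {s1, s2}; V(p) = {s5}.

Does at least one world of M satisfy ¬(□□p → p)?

Let φ = ¬(□□p → p). Evaluate φ at each world:
  s0 (successors {s1, s3, s5}): φ is false.
  s1 (successors {s0, s2, s3, s4}): φ is false.
  s2 (successors {s1, s3, s5}): φ is false.
  s3 (successors {s0, s1, s2, s3, s5}): φ is false.
  s4 (successors {s1, s4, s5}): φ is false.
  s5 (successors {s0, s2, s3, s4}): φ is false.
For instance, at s5:
  At s5: □□p → p is true, so ¬(□□p → p) is false.
    At s5: □□p is false, p is true, so □□p → p is true.
      At s5: □□p requires □p at every successor {s0, s2, s3, s4}.
        □p fails at s0, so □□p is false at s5.

No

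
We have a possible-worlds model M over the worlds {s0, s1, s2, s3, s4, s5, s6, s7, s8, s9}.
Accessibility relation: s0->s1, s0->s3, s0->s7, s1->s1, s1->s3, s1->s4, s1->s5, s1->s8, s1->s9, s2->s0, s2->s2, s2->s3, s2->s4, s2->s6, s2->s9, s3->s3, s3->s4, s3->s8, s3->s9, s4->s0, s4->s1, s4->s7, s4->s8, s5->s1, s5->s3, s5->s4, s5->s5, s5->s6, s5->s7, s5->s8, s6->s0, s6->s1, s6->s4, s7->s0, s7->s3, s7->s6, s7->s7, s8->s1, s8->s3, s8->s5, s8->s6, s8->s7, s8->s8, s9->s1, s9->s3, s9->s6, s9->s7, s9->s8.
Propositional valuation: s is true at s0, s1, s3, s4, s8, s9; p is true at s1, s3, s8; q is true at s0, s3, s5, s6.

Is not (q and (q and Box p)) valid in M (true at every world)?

Let φ = not (q and (q and Box p)). Evaluate φ at each world:
  s0 (successors {s1, s3, s7}): φ is true.
  s1 (successors {s1, s3, s4, s5, s8, s9}): φ is true.
  s2 (successors {s0, s2, s3, s4, s6, s9}): φ is true.
  s3 (successors {s3, s4, s8, s9}): φ is true.
  s4 (successors {s0, s1, s7, s8}): φ is true.
  s5 (successors {s1, s3, s4, s5, s6, s7, s8}): φ is true.
  s6 (successors {s0, s1, s4}): φ is true.
  s7 (successors {s0, s3, s6, s7}): φ is true.
  s8 (successors {s1, s3, s5, s6, s7, s8}): φ is true.
  s9 (successors {s1, s3, s6, s7, s8}): φ is true.
For instance, at s4:
  At s4: q and (q and Box p) is false, so not (q and (q and Box p)) is true.
    At s4: q is false, q and Box p is false, so q and (q and Box p) is false.
      At s4: q is false, Box p is false, so q and Box p is false.

Yes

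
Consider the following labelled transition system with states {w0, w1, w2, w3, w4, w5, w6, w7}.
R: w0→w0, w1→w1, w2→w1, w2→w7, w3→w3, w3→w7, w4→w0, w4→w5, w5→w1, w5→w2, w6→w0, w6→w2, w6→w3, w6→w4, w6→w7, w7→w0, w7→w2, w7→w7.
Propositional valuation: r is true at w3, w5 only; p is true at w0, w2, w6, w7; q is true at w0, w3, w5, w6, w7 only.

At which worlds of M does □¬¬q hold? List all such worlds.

w0, w3, w4

Recall that □ψ holds at a world iff ψ holds at every accessible world, and ◇ψ holds iff ψ holds at some accessible world.
Let φ = □¬¬q. Evaluate φ at each world:
  w0 (successors {w0}): φ is true.
  w1 (successors {w1}): φ is false.
  w2 (successors {w1, w7}): φ is false.
  w3 (successors {w3, w7}): φ is true.
  w4 (successors {w0, w5}): φ is true.
  w5 (successors {w1, w2}): φ is false.
  w6 (successors {w0, w2, w3, w4, w7}): φ is false.
  w7 (successors {w0, w2, w7}): φ is false.
For instance, at w5:
  At w5: □¬¬q requires ¬¬q at every successor {w1, w2}.
    ¬¬q fails at w1, so □¬¬q is false at w5.
Satisfying worlds: {w0, w3, w4}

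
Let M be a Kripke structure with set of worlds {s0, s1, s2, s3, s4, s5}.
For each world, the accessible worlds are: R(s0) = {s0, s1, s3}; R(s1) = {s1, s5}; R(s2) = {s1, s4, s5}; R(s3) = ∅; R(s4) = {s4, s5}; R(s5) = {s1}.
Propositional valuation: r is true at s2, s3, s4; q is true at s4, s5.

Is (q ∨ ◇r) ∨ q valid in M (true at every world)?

Recall that ◇ψ holds at a world iff ψ holds at some accessible world.
Let φ = (q ∨ ◇r) ∨ q. Evaluate φ at each world:
  s0 (successors {s0, s1, s3}): φ is true.
  s1 (successors {s1, s5}): φ is false.
  s2 (successors {s1, s4, s5}): φ is true.
  s3 (successors ∅): φ is false.
  s4 (successors {s4, s5}): φ is true.
  s5 (successors {s1}): φ is true.
Detail at s1 (counterexample):
  At s1: q ∨ ◇r is false, q is false, so (q ∨ ◇r) ∨ q is false.
    At s1: q is false, ◇r is false, so q ∨ ◇r is false.
      At s1: ◇r requires r at some successor in {s1, s5}.
        At s1: r is false.
        At s5: r is false.
      So ◇r is false at s1.

No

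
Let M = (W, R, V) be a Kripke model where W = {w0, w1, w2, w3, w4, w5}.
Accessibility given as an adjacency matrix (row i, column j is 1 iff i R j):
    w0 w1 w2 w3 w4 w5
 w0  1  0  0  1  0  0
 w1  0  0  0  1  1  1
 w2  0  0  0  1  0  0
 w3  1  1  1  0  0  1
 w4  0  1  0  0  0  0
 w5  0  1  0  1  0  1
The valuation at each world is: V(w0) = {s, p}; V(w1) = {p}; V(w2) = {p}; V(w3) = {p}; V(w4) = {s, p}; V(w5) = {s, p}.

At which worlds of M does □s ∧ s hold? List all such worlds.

none

Let φ = □s ∧ s. Evaluate φ at each world:
  w0 (successors {w0, w3}): φ is false.
  w1 (successors {w3, w4, w5}): φ is false.
  w2 (successors {w3}): φ is false.
  w3 (successors {w0, w1, w2, w5}): φ is false.
  w4 (successors {w1}): φ is false.
  w5 (successors {w1, w3, w5}): φ is false.
For instance, at w3:
  At w3: □s is false, s is false, so □s ∧ s is false.
    At w3: □s requires s at every successor {w0, w1, w2, w5}.
      s fails at w1, so □s is false at w3.
Satisfying worlds: none.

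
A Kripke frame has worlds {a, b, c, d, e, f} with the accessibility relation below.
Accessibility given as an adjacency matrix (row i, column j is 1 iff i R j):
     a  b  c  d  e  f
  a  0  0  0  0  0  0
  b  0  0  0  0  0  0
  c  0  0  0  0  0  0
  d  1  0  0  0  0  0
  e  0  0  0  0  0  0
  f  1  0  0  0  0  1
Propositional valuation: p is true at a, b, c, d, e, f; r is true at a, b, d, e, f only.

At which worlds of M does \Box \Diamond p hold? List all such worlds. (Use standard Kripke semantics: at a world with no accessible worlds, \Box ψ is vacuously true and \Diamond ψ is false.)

a, b, c, e

Recall that \Box ψ holds at a world iff ψ holds at every accessible world, and \Diamond ψ holds iff ψ holds at some accessible world.
Let φ = \Box \Diamond p. Evaluate φ at each world:
  a (successors ∅): φ is true.
  b (successors ∅): φ is true.
  c (successors ∅): φ is true.
  d (successors {a}): φ is false.
  e (successors ∅): φ is true.
  f (successors {a, f}): φ is false.
For instance, at d:
  At d: \Box \Diamond p requires \Diamond p at every successor {a}.
    \Diamond p fails at a, so \Box \Diamond p is false at d.
      At a: no accessible worlds, so \Diamond p is false.
Satisfying worlds: {a, b, c, e}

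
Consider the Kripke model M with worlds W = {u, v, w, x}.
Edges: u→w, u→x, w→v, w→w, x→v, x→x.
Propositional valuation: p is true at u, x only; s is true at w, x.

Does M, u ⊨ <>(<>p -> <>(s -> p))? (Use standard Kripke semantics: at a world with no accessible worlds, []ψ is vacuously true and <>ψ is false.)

At u: <>(<>p -> <>(s -> p)) requires <>p -> <>(s -> p) at some successor in {w, x}.
  <>p -> <>(s -> p) holds at w, so <>(<>p -> <>(s -> p)) is true at u.
    At w: <>p is false, <>(s -> p) is true, so <>p -> <>(s -> p) is true.
      At w: <>p requires p at some successor in {v, w}.
        At v: p is false.
        At w: p is false.
      So <>p is false at w.
      At w: <>(s -> p) requires s -> p at some successor in {v, w}.
        s -> p holds at v, so <>(s -> p) is true at w.

Yes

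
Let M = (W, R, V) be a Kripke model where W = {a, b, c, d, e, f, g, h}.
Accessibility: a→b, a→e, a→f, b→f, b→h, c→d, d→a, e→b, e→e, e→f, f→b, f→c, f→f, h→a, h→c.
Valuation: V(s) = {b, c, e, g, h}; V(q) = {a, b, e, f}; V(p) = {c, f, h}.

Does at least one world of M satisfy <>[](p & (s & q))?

No

Recall that []ψ holds at a world iff ψ holds at every accessible world, and <>ψ holds iff ψ holds at some accessible world.
Let φ = <>[](p & (s & q)). Evaluate φ at each world:
  a (successors {b, e, f}): φ is false.
  b (successors {f, h}): φ is false.
  c (successors {d}): φ is false.
  d (successors {a}): φ is false.
  e (successors {b, e, f}): φ is false.
  f (successors {b, c, f}): φ is false.
  g (successors ∅): φ is false.
  h (successors {a, c}): φ is false.
For instance, at c:
  At c: <>[](p & (s & q)) requires [](p & (s & q)) at some successor in {d}.
    At d: [](p & (s & q)) is false.
  So <>[](p & (s & q)) is false at c.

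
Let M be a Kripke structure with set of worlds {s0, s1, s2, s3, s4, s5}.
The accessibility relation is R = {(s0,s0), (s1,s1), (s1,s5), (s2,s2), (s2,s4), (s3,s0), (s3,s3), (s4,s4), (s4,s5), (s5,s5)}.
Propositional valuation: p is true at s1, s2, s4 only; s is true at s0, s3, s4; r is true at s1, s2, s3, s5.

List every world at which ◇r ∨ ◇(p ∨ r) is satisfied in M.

s1, s2, s3, s4, s5

Let φ = ◇r ∨ ◇(p ∨ r). Evaluate φ at each world:
  s0 (successors {s0}): φ is false.
  s1 (successors {s1, s5}): φ is true.
  s2 (successors {s2, s4}): φ is true.
  s3 (successors {s0, s3}): φ is true.
  s4 (successors {s4, s5}): φ is true.
  s5 (successors {s5}): φ is true.
For instance, at s5:
  At s5: ◇r is true, ◇(p ∨ r) is true, so ◇r ∨ ◇(p ∨ r) is true.
    At s5: ◇r requires r at some successor in {s5}.
      r holds at s5, so ◇r is true at s5.
    At s5: ◇(p ∨ r) requires p ∨ r at some successor in {s5}.
      p ∨ r holds at s5, so ◇(p ∨ r) is true at s5.
Satisfying worlds: {s1, s2, s3, s4, s5}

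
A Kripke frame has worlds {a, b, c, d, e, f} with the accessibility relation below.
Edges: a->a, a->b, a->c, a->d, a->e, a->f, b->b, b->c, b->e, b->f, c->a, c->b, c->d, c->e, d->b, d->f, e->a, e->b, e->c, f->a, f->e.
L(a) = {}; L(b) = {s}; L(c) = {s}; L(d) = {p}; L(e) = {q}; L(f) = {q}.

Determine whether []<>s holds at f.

At f: []<>s requires <>s at every successor {a, e}.
    At a: <>s requires s at some successor in {a, b, c, d, e, f}.
      s holds at b, so <>s is true at a.
    At e: <>s requires s at some successor in {a, b, c}.
      s holds at b, so <>s is true at e.
So []<>s is true at f.

Yes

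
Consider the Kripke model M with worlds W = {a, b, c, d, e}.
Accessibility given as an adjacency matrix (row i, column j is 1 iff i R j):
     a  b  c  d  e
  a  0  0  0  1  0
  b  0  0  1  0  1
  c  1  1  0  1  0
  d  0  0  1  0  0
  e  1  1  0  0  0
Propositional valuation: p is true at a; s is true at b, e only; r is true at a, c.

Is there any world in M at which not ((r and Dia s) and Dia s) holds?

Yes

Let φ = not ((r and Dia s) and Dia s). Evaluate φ at each world:
  a (successors {d}): φ is true.
  b (successors {c, e}): φ is true.
  c (successors {a, b, d}): φ is false.
  d (successors {c}): φ is true.
  e (successors {a, b}): φ is true.
Detail at a (witness):
  At a: (r and Dia s) and Dia s is false, so not ((r and Dia s) and Dia s) is true.
    At a: r and Dia s is false, Dia s is false, so (r and Dia s) and Dia s is false.
      At a: r is true, Dia s is false, so r and Dia s is false.
      At a: Dia s requires s at some successor in {d}.
        At d: s is false.
      So Dia s is false at a.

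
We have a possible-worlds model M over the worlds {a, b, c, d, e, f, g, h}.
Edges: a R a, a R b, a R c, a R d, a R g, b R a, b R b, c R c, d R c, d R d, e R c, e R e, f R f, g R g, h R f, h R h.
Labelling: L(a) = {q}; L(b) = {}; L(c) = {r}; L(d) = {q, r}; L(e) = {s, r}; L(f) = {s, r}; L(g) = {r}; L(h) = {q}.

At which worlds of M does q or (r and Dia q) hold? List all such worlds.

Let φ = q or (r and Dia q). Evaluate φ at each world:
  a (successors {a, b, c, d, g}): φ is true.
  b (successors {a, b}): φ is false.
  c (successors {c}): φ is false.
  d (successors {c, d}): φ is true.
  e (successors {c, e}): φ is false.
  f (successors {f}): φ is false.
  g (successors {g}): φ is false.
  h (successors {f, h}): φ is true.
For instance, at h:
  At h: q is true, r and Dia q is false, so q or (r and Dia q) is true.
    At h: r is false, Dia q is true, so r and Dia q is false.
      At h: Dia q requires q at some successor in {f, h}.
        q holds at h, so Dia q is true at h.
Satisfying worlds: {a, d, h}

a, d, h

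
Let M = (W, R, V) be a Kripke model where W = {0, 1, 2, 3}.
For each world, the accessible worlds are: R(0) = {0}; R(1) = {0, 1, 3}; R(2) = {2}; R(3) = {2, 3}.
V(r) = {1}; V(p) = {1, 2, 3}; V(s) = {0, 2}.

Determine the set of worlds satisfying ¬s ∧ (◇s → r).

Let φ = ¬s ∧ (◇s → r). Evaluate φ at each world:
  0 (successors {0}): φ is false.
  1 (successors {0, 1, 3}): φ is true.
  2 (successors {2}): φ is false.
  3 (successors {2, 3}): φ is false.
For instance, at 0:
  At 0: ¬s is false, ◇s → r is false, so ¬s ∧ (◇s → r) is false.
    At 0: ◇s is true, r is false, so ◇s → r is false.
      At 0: ◇s requires s at some successor in {0}.
        s holds at 0, so ◇s is true at 0.
Satisfying worlds: {1}

1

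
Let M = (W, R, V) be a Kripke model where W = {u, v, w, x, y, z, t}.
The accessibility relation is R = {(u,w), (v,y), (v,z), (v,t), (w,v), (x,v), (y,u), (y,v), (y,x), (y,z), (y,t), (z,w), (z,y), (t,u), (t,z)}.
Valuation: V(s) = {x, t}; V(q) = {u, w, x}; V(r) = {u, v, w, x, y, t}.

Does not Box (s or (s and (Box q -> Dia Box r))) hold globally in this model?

Yes

Let φ = not Box (s or (s and (Box q -> Dia Box r))). Evaluate φ at each world:
  u (successors {w}): φ is true.
  v (successors {y, z, t}): φ is true.
  w (successors {v}): φ is true.
  x (successors {v}): φ is true.
  y (successors {u, v, x, z, t}): φ is true.
  z (successors {w, y}): φ is true.
  t (successors {u, z}): φ is true.
For instance, at y:
  At y: Box (s or (s and (Box q -> Dia Box r))) is false, so not Box (s or (s and (Box q -> Dia Box r))) is true.
    At y: Box (s or (s and (Box q -> Dia Box r))) requires s or (s and (Box q -> Dia Box r)) at every successor {u, v, x, z, t}.
      s or (s and (Box q -> Dia Box r)) fails at u, so Box (s or (s and (Box q -> Dia Box r))) is false at y.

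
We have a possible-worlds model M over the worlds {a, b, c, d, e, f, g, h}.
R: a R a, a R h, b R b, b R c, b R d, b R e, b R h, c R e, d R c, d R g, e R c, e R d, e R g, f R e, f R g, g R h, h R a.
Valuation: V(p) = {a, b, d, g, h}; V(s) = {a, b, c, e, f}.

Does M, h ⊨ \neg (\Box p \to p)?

No

At h: \Box p \to p is true, so \neg (\Box p \to p) is false.
  At h: \Box p is true, p is true, so \Box p \to p is true.
    At h: \Box p requires p at every successor {a}.
      At a: p is true.
    So \Box p is true at h.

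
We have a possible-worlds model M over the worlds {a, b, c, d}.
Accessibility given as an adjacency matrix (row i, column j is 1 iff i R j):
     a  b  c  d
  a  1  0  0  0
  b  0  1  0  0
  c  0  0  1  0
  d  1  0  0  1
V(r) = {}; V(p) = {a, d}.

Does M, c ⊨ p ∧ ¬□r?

At c: p is false, ¬□r is true, so p ∧ ¬□r is false.
  At c: □r is false, so ¬□r is true.
    At c: □r requires r at every successor {c}.
      r fails at c, so □r is false at c.

No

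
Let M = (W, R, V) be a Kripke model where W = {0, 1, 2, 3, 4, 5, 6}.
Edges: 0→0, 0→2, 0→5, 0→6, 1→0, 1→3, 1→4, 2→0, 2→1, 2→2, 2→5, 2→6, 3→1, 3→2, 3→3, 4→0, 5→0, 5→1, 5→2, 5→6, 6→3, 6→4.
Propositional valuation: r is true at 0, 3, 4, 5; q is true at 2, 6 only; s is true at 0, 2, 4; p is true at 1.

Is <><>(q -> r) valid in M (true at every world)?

Yes

Recall that <>ψ holds at a world iff ψ holds at some accessible world.
Let φ = <><>(q -> r). Evaluate φ at each world:
  0 (successors {0, 2, 5, 6}): φ is true.
  1 (successors {0, 3, 4}): φ is true.
  2 (successors {0, 1, 2, 5, 6}): φ is true.
  3 (successors {1, 2, 3}): φ is true.
  4 (successors {0}): φ is true.
  5 (successors {0, 1, 2, 6}): φ is true.
  6 (successors {3, 4}): φ is true.
For instance, at 5:
  At 5: <><>(q -> r) requires <>(q -> r) at some successor in {0, 1, 2, 6}.
    <>(q -> r) holds at 0, so <><>(q -> r) is true at 5.
      At 0: <>(q -> r) requires q -> r at some successor in {0, 2, 5, 6}.
        q -> r holds at 0, so <>(q -> r) is true at 0.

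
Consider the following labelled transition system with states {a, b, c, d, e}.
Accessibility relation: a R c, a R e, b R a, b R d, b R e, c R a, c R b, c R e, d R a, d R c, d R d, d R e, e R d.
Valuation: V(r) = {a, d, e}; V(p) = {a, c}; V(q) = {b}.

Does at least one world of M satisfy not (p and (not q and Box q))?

Let φ = not (p and (not q and Box q)). Evaluate φ at each world:
  a (successors {c, e}): φ is true.
  b (successors {a, d, e}): φ is true.
  c (successors {a, b, e}): φ is true.
  d (successors {a, c, d, e}): φ is true.
  e (successors {d}): φ is true.
Detail at a (witness):
  At a: p and (not q and Box q) is false, so not (p and (not q and Box q)) is true.
    At a: p is true, not q and Box q is false, so p and (not q and Box q) is false.
      At a: not q is true, Box q is false, so not q and Box q is false.

Yes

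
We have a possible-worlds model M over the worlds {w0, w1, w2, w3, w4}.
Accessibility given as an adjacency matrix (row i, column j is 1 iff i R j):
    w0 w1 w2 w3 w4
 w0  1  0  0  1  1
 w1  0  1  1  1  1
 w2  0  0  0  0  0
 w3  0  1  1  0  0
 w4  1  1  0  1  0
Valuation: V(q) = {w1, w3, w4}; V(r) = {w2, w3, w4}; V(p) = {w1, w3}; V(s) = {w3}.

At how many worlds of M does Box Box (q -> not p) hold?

Recall that Box ψ holds at a world iff ψ holds at every accessible world, and Dia ψ holds iff ψ holds at some accessible world.
Let φ = Box Box (q -> not p). Evaluate φ at each world:
  w0 (successors {w0, w3, w4}): φ is false.
  w1 (successors {w1, w2, w3, w4}): φ is false.
  w2 (successors ∅): φ is true.
  w3 (successors {w1, w2}): φ is false.
  w4 (successors {w0, w1, w3}): φ is false.
For instance, at w3:
  At w3: Box Box (q -> not p) requires Box (q -> not p) at every successor {w1, w2}.
    Box (q -> not p) fails at w1, so Box Box (q -> not p) is false at w3.
      At w1: Box (q -> not p) requires q -> not p at every successor {w1, w2, w3, w4}.
        q -> not p fails at w1, so Box (q -> not p) is false at w1.
Satisfying worlds: {w2}

1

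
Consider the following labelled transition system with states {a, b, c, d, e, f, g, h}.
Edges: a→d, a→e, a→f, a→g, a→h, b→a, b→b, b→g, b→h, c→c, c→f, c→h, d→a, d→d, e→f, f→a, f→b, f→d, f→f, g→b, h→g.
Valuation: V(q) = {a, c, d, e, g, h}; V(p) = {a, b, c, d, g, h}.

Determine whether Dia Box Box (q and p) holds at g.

No

At g: Dia Box Box (q and p) requires Box Box (q and p) at some successor in {b}.
  At b: Box Box (q and p) is false.
So Dia Box Box (q and p) is false at g.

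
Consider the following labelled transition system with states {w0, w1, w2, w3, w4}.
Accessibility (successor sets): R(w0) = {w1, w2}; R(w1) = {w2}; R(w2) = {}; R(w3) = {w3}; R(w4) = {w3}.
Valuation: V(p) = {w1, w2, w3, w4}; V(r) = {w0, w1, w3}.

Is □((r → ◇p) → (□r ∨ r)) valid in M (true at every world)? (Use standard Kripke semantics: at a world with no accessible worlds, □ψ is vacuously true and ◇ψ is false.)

Yes

Let φ = □((r → ◇p) → (□r ∨ r)). Evaluate φ at each world:
  w0 (successors {w1, w2}): φ is true.
  w1 (successors {w2}): φ is true.
  w2 (successors ∅): φ is true.
  w3 (successors {w3}): φ is true.
  w4 (successors {w3}): φ is true.
For instance, at w3:
  At w3: □((r → ◇p) → (□r ∨ r)) requires (r → ◇p) → (□r ∨ r) at every successor {w3}.
      At w3: r → ◇p is true, □r ∨ r is true, so (r → ◇p) → (□r ∨ r) is true.
  So □((r → ◇p) → (□r ∨ r)) is true at w3.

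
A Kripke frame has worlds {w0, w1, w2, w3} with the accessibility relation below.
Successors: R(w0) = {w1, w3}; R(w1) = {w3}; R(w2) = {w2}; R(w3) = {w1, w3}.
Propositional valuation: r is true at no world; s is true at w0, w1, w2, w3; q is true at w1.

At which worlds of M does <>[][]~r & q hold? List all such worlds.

Recall that []ψ holds at a world iff ψ holds at every accessible world, and <>ψ holds iff ψ holds at some accessible world.
Let φ = <>[][]~r & q. Evaluate φ at each world:
  w0 (successors {w1, w3}): φ is false.
  w1 (successors {w3}): φ is true.
  w2 (successors {w2}): φ is false.
  w3 (successors {w1, w3}): φ is false.
For instance, at w1:
  At w1: <>[][]~r is true, q is true, so <>[][]~r & q is true.
    At w1: <>[][]~r requires [][]~r at some successor in {w3}.
      [][]~r holds at w3, so <>[][]~r is true at w1.
Satisfying worlds: {w1}

w1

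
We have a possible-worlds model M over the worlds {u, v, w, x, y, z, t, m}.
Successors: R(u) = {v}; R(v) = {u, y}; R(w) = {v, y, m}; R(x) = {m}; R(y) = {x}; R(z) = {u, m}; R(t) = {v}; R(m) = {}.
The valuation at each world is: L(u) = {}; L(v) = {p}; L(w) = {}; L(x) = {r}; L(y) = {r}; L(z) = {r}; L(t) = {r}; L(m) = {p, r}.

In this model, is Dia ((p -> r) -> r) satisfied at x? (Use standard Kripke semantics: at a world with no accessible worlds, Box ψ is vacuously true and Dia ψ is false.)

At x: Dia ((p -> r) -> r) requires (p -> r) -> r at some successor in {m}.
  (p -> r) -> r holds at m, so Dia ((p -> r) -> r) is true at x.

Yes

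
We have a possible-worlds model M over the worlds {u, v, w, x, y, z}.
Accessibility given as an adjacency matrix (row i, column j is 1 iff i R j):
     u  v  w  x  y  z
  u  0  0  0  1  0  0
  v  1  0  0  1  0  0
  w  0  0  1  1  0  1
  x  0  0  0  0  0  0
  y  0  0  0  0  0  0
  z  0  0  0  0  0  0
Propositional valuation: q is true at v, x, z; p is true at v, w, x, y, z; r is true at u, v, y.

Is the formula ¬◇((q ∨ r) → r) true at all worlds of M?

Recall that ◇ψ holds at a world iff ψ holds at some accessible world.
Let φ = ¬◇((q ∨ r) → r). Evaluate φ at each world:
  u (successors {x}): φ is true.
  v (successors {u, x}): φ is false.
  w (successors {w, x, z}): φ is false.
  x (successors ∅): φ is true.
  y (successors ∅): φ is true.
  z (successors ∅): φ is true.
Detail at v (counterexample):
  At v: ◇((q ∨ r) → r) is true, so ¬◇((q ∨ r) → r) is false.
    At v: ◇((q ∨ r) → r) requires (q ∨ r) → r at some successor in {u, x}.
      (q ∨ r) → r holds at u, so ◇((q ∨ r) → r) is true at v.

No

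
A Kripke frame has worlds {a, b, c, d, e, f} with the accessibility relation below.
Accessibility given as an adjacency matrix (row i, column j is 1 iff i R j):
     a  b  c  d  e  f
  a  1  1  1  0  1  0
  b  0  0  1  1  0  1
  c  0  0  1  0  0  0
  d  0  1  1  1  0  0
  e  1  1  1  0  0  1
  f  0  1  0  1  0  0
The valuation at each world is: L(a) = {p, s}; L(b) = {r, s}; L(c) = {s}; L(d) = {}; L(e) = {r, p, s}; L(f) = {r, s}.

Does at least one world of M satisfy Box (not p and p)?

No

Let φ = Box (not p and p). Evaluate φ at each world:
  a (successors {a, b, c, e}): φ is false.
  b (successors {c, d, f}): φ is false.
  c (successors {c}): φ is false.
  d (successors {b, c, d}): φ is false.
  e (successors {a, b, c, f}): φ is false.
  f (successors {b, d}): φ is false.
For instance, at f:
  At f: Box (not p and p) requires not p and p at every successor {b, d}.
    not p and p fails at b, so Box (not p and p) is false at f.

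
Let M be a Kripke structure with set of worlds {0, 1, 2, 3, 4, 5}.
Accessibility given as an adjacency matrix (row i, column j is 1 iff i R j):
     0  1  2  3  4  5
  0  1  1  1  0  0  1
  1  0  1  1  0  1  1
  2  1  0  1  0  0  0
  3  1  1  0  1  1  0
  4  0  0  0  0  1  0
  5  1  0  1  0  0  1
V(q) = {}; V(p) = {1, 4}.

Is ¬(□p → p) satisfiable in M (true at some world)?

No

Let φ = ¬(□p → p). Evaluate φ at each world:
  0 (successors {0, 1, 2, 5}): φ is false.
  1 (successors {1, 2, 4, 5}): φ is false.
  2 (successors {0, 2}): φ is false.
  3 (successors {0, 1, 3, 4}): φ is false.
  4 (successors {4}): φ is false.
  5 (successors {0, 2, 5}): φ is false.
For instance, at 3:
  At 3: □p → p is true, so ¬(□p → p) is false.
    At 3: □p is false, p is false, so □p → p is true.
      At 3: □p requires p at every successor {0, 1, 3, 4}.
        p fails at 0, so □p is false at 3.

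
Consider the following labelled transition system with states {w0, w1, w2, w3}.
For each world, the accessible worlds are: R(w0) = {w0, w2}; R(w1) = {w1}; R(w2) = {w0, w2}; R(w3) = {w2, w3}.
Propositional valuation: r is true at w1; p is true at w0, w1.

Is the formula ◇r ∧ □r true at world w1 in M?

At w1: ◇r is true, □r is true, so ◇r ∧ □r is true.
  At w1: ◇r requires r at some successor in {w1}.
    r holds at w1, so ◇r is true at w1.
  At w1: □r requires r at every successor {w1}.
    At w1: r is true.
  So □r is true at w1.

Yes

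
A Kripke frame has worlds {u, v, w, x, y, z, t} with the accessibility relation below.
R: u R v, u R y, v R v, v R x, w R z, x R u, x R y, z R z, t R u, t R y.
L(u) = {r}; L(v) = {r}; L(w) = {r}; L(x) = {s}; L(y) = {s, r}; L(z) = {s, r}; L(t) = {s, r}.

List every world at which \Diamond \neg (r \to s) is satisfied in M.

Let φ = \Diamond \neg (r \to s). Evaluate φ at each world:
  u (successors {v, y}): φ is true.
  v (successors {v, x}): φ is true.
  w (successors {z}): φ is false.
  x (successors {u, y}): φ is true.
  y (successors ∅): φ is false.
  z (successors {z}): φ is false.
  t (successors {u, y}): φ is true.
For instance, at x:
  At x: \Diamond \neg (r \to s) requires \neg (r \to s) at some successor in {u, y}.
    \neg (r \to s) holds at u, so \Diamond \neg (r \to s) is true at x.
Satisfying worlds: {u, v, x, t}

u, v, x, t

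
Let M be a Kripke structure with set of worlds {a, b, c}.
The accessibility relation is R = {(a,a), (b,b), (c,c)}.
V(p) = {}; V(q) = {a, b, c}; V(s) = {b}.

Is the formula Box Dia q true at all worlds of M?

Let φ = Box Dia q. Evaluate φ at each world:
  a (successors {a}): φ is true.
  b (successors {b}): φ is true.
  c (successors {c}): φ is true.
For instance, at b:
  At b: Box Dia q requires Dia q at every successor {b}.
      At b: Dia q requires q at some successor in {b}.
        q holds at b, so Dia q is true at b.
  So Box Dia q is true at b.

Yes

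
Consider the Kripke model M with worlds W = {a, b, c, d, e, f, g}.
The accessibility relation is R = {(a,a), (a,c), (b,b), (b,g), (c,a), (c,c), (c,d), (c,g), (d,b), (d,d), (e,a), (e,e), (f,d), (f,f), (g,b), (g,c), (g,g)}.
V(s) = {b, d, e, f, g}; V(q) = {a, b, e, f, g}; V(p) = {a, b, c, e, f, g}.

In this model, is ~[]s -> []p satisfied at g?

Yes

At g: ~[]s is true, []p is true, so ~[]s -> []p is true.
  At g: []s is false, so ~[]s is true.
    At g: []s requires s at every successor {b, c, g}.
      s fails at c, so []s is false at g.
  At g: []p requires p at every successor {b, c, g}.
    At b: p is true.
    At c: p is true.
    At g: p is true.
  So []p is true at g.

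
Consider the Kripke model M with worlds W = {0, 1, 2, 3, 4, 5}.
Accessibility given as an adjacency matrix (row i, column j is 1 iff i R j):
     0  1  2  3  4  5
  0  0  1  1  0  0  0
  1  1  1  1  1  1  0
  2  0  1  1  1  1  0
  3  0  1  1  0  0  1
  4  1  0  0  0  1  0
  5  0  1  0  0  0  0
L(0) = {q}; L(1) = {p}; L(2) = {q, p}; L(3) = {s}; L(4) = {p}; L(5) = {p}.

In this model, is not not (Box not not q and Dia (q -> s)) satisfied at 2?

No

At 2: not (Box not not q and Dia (q -> s)) is true, so not not (Box not not q and Dia (q -> s)) is false.
  At 2: Box not not q and Dia (q -> s) is false, so not (Box not not q and Dia (q -> s)) is true.
    At 2: Box not not q is false, Dia (q -> s) is true, so Box not not q and Dia (q -> s) is false.
      At 2: Box not not q requires not not q at every successor {1, 2, 3, 4}.
        not not q fails at 1, so Box not not q is false at 2.
      At 2: Dia (q -> s) requires q -> s at some successor in {1, 2, 3, 4}.
        q -> s holds at 1, so Dia (q -> s) is true at 2.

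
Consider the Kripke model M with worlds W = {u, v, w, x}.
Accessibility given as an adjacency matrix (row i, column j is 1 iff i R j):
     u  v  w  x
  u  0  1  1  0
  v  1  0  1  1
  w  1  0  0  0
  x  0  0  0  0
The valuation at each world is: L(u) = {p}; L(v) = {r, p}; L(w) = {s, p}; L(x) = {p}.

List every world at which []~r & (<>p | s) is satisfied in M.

v, w

Let φ = []~r & (<>p | s). Evaluate φ at each world:
  u (successors {v, w}): φ is false.
  v (successors {u, w, x}): φ is true.
  w (successors {u}): φ is true.
  x (successors ∅): φ is false.
For instance, at u:
  At u: []~r is false, <>p | s is true, so []~r & (<>p | s) is false.
    At u: []~r requires ~r at every successor {v, w}.
      ~r fails at v, so []~r is false at u.
    At u: <>p is true, s is false, so <>p | s is true.
      At u: <>p requires p at some successor in {v, w}.
        p holds at v, so <>p is true at u.
Satisfying worlds: {v, w}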